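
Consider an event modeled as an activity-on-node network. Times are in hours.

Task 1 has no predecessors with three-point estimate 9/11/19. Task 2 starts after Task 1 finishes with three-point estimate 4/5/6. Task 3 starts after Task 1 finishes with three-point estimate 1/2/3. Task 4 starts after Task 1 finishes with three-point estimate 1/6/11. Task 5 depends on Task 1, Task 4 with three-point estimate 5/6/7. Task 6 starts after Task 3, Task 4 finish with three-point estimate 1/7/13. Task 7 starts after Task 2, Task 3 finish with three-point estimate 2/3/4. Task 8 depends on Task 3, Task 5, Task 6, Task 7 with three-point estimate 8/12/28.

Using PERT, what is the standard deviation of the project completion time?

4.55 hours

te_Task 1 = (9 + 4·11 + 19)/6 = 72/6 = 12; σ²_Task 1 = ((19−9)/6)² = 2.778
te_Task 2 = (4 + 4·5 + 6)/6 = 30/6 = 5; σ²_Task 2 = ((6−4)/6)² = 0.111
te_Task 3 = (1 + 4·2 + 3)/6 = 12/6 = 2; σ²_Task 3 = ((3−1)/6)² = 0.111
te_Task 4 = (1 + 4·6 + 11)/6 = 36/6 = 6; σ²_Task 4 = ((11−1)/6)² = 2.778
te_Task 5 = (5 + 4·6 + 7)/6 = 36/6 = 6; σ²_Task 5 = ((7−5)/6)² = 0.111
te_Task 6 = (1 + 4·7 + 13)/6 = 42/6 = 7; σ²_Task 6 = ((13−1)/6)² = 4.000
te_Task 7 = (2 + 4·3 + 4)/6 = 18/6 = 3; σ²_Task 7 = ((4−2)/6)² = 0.111
te_Task 8 = (8 + 4·12 + 28)/6 = 84/6 = 14; σ²_Task 8 = ((28−8)/6)² = 11.111

Forward pass:
ES_Task 1 = 0; EF_Task 1 = 12
ES_Task 2 = 12; EF_Task 2 = 12+5 = 17
ES_Task 3 = 12; EF_Task 3 = 12+2 = 14
ES_Task 4 = 12; EF_Task 4 = 12+6 = 18
ES_Task 5 = max(EF_Task 1=12, EF_Task 4=18) = 18; EF_Task 5 = 18+6 = 24
ES_Task 6 = max(EF_Task 3=14, EF_Task 4=18) = 18; EF_Task 6 = 18+7 = 25
ES_Task 7 = max(EF_Task 2=17, EF_Task 3=14) = 17; EF_Task 7 = 17+3 = 20
ES_Task 8 = max(EF_Task 3=14, EF_Task 5=24, EF_Task 6=25, EF_Task 7=20) = 25; EF_Task 8 = 25+14 = 39
Expected project duration μ = 39 hours. Critical path: Task 1 → Task 4 → Task 6 → Task 8.

Variance along critical path = 2.778 + 2.778 + 4.000 + 11.111 = 20.667
σ = √20.667 = 4.546 hours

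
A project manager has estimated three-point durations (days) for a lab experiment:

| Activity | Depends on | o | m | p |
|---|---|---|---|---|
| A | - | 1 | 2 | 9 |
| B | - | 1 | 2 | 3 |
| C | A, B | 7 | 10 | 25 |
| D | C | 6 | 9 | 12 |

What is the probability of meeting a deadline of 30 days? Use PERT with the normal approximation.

0.960

te_A = (1 + 4·2 + 9)/6 = 18/6 = 3; σ²_A = ((9−1)/6)² = 1.778
te_B = (1 + 4·2 + 3)/6 = 12/6 = 2; σ²_B = ((3−1)/6)² = 0.111
te_C = (7 + 4·10 + 25)/6 = 72/6 = 12; σ²_C = ((25−7)/6)² = 9.000
te_D = (6 + 4·9 + 12)/6 = 54/6 = 9; σ²_D = ((12−6)/6)² = 1.000

Forward pass:
ES_A = 0; EF_A = 3
ES_B = 0; EF_B = 2
ES_C = max(EF_A=3, EF_B=2) = 3; EF_C = 3+12 = 15
ES_D = 15; EF_D = 15+9 = 24
Expected project duration μ = 24 days. Critical path: A → C → D.

Variance along critical path = 1.778 + 9.000 + 1.000 = 11.778; σ = √11.778 = 3.432 days.
Z = (30 − 24) / 3.432 = 1.748
P(T ≤ 30) = Φ(1.748) ≈ 0.960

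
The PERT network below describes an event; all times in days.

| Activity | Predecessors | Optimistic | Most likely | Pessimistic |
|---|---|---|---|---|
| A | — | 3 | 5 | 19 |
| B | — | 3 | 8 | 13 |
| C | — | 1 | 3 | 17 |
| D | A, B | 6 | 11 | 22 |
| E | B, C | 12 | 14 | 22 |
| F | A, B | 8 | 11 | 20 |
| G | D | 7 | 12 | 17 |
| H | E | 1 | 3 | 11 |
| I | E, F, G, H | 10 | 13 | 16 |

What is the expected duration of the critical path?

te_A = (3 + 4·5 + 19)/6 = 42/6 = 7
te_B = (3 + 4·8 + 13)/6 = 48/6 = 8
te_C = (1 + 4·3 + 17)/6 = 30/6 = 5
te_D = (6 + 4·11 + 22)/6 = 72/6 = 12
te_E = (12 + 4·14 + 22)/6 = 90/6 = 15
te_F = (8 + 4·11 + 20)/6 = 72/6 = 12
te_G = (7 + 4·12 + 17)/6 = 72/6 = 12
te_H = (1 + 4·3 + 11)/6 = 24/6 = 4
te_I = (10 + 4·13 + 16)/6 = 78/6 = 13

Forward pass:
ES_A = 0; EF_A = 7
ES_B = 0; EF_B = 8
ES_C = 0; EF_C = 5
ES_D = max(EF_A=7, EF_B=8) = 8; EF_D = 8+12 = 20
ES_E = max(EF_B=8, EF_C=5) = 8; EF_E = 8+15 = 23
ES_F = max(EF_A=7, EF_B=8) = 8; EF_F = 8+12 = 20
ES_G = 20; EF_G = 20+12 = 32
ES_H = 23; EF_H = 23+4 = 27
ES_I = max(EF_E=23, EF_F=20, EF_G=32, EF_H=27) = 32; EF_I = 32+13 = 45
Expected project duration μ = 45 days. Critical path: B → D → G → I.

45 days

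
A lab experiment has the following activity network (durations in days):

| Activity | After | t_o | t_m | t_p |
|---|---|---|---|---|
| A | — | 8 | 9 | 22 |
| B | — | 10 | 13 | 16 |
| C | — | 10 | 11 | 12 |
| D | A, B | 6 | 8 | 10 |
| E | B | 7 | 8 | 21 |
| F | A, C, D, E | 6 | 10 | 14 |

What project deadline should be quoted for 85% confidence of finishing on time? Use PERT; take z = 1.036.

te_A = (8 + 4·9 + 22)/6 = 66/6 = 11; σ²_A = ((22−8)/6)² = 5.444
te_B = (10 + 4·13 + 16)/6 = 78/6 = 13; σ²_B = ((16−10)/6)² = 1.000
te_C = (10 + 4·11 + 12)/6 = 66/6 = 11; σ²_C = ((12−10)/6)² = 0.111
te_D = (6 + 4·8 + 10)/6 = 48/6 = 8; σ²_D = ((10−6)/6)² = 0.444
te_E = (7 + 4·8 + 21)/6 = 60/6 = 10; σ²_E = ((21−7)/6)² = 5.444
te_F = (6 + 4·10 + 14)/6 = 60/6 = 10; σ²_F = ((14−6)/6)² = 1.778

Forward pass:
ES_A = 0; EF_A = 11
ES_B = 0; EF_B = 13
ES_C = 0; EF_C = 11
ES_D = max(EF_A=11, EF_B=13) = 13; EF_D = 13+8 = 21
ES_E = 13; EF_E = 13+10 = 23
ES_F = max(EF_A=11, EF_C=11, EF_D=21, EF_E=23) = 23; EF_F = 23+10 = 33
Expected project duration μ = 33 days. Critical path: B → E → F.

Variance along critical path = 1.000 + 5.444 + 1.778 = 8.222; σ = 2.867 days.
D = μ + z·σ = 33 + 1.036·2.867 = 36.0 days

36.0 days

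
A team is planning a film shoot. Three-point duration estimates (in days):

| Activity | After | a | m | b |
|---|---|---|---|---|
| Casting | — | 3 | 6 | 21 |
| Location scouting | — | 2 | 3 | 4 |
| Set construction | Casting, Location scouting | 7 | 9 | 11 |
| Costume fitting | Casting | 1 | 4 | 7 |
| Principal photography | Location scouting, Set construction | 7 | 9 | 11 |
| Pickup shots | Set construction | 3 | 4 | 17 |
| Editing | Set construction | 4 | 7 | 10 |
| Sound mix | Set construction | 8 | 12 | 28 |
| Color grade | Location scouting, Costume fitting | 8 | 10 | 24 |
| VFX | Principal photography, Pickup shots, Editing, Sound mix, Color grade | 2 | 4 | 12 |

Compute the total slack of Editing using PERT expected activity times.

te_Casting = (3 + 4·6 + 21)/6 = 48/6 = 8
te_Location scouting = (2 + 4·3 + 4)/6 = 18/6 = 3
te_Set construction = (7 + 4·9 + 11)/6 = 54/6 = 9
te_Costume fitting = (1 + 4·4 + 7)/6 = 24/6 = 4
te_Principal photography = (7 + 4·9 + 11)/6 = 54/6 = 9
te_Pickup shots = (3 + 4·4 + 17)/6 = 36/6 = 6
te_Editing = (4 + 4·7 + 10)/6 = 42/6 = 7
te_Sound mix = (8 + 4·12 + 28)/6 = 84/6 = 14
te_Color grade = (8 + 4·10 + 24)/6 = 72/6 = 12
te_VFX = (2 + 4·4 + 12)/6 = 30/6 = 5

Forward pass:
ES_Casting = 0; EF_Casting = 8
ES_Location scouting = 0; EF_Location scouting = 3
ES_Set construction = max(EF_Casting=8, EF_Location scouting=3) = 8; EF_Set construction = 8+9 = 17
ES_Costume fitting = 8; EF_Costume fitting = 8+4 = 12
ES_Principal photography = max(EF_Location scouting=3, EF_Set construction=17) = 17; EF_Principal photography = 17+9 = 26
ES_Pickup shots = 17; EF_Pickup shots = 17+6 = 23
ES_Editing = 17; EF_Editing = 17+7 = 24
ES_Sound mix = 17; EF_Sound mix = 17+14 = 31
ES_Color grade = max(EF_Location scouting=3, EF_Costume fitting=12) = 12; EF_Color grade = 12+12 = 24
ES_VFX = max(EF_Principal photography=26, EF_Pickup shots=23, EF_Editing=24, EF_Sound mix=31, EF_Color grade=24) = 31; EF_VFX = 31+5 = 36
Expected project duration μ = 36 days. Critical path: Casting → Set construction → Sound mix → VFX.

Backward pass:
LF_VFX = 36; LS_VFX = 36−5 = 31
LF_Color grade = LS_VFX = 31; LS_Color grade = 31−12 = 19
LF_Sound mix = LS_VFX = 31; LS_Sound mix = 31−14 = 17
LF_Editing = LS_VFX = 31; LS_Editing = 31−7 = 24
LF_Pickup shots = LS_VFX = 31; LS_Pickup shots = 31−6 = 25
LF_Principal photography = LS_VFX = 31; LS_Principal photography = 31−9 = 22
LF_Costume fitting = LS_Color grade = 19; LS_Costume fitting = 19−4 = 15
LF_Set construction = min(LS_Principal photography=22, LS_Pickup shots=25, LS_Editing=24, LS_Sound mix=17) = 17; LS_Set construction = 17−9 = 8
LF_Location scouting = min(LS_Set construction=8, LS_Principal photography=22, LS_Color grade=19) = 8; LS_Location scouting = 8−3 = 5
LF_Casting = min(LS_Set construction=8, LS_Costume fitting=15) = 8; LS_Casting = 8−8 = 0
Slack_Editing = LS_Editing − ES_Editing = 24 − 17 = 7

7 days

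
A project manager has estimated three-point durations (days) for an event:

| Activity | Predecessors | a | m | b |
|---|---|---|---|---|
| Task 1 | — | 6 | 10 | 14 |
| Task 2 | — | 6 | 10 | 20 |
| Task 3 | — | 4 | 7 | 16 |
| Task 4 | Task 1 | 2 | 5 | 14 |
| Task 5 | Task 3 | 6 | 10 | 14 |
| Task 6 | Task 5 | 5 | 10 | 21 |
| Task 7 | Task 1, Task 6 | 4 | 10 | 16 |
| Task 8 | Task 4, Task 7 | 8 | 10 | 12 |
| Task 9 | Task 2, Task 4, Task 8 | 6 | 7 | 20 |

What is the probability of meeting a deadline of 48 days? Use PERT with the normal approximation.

te_Task 1 = (6 + 4·10 + 14)/6 = 60/6 = 10; σ²_Task 1 = ((14−6)/6)² = 1.778
te_Task 2 = (6 + 4·10 + 20)/6 = 66/6 = 11; σ²_Task 2 = ((20−6)/6)² = 5.444
te_Task 3 = (4 + 4·7 + 16)/6 = 48/6 = 8; σ²_Task 3 = ((16−4)/6)² = 4.000
te_Task 4 = (2 + 4·5 + 14)/6 = 36/6 = 6; σ²_Task 4 = ((14−2)/6)² = 4.000
te_Task 5 = (6 + 4·10 + 14)/6 = 60/6 = 10; σ²_Task 5 = ((14−6)/6)² = 1.778
te_Task 6 = (5 + 4·10 + 21)/6 = 66/6 = 11; σ²_Task 6 = ((21−5)/6)² = 7.111
te_Task 7 = (4 + 4·10 + 16)/6 = 60/6 = 10; σ²_Task 7 = ((16−4)/6)² = 4.000
te_Task 8 = (8 + 4·10 + 12)/6 = 60/6 = 10; σ²_Task 8 = ((12−8)/6)² = 0.444
te_Task 9 = (6 + 4·7 + 20)/6 = 54/6 = 9; σ²_Task 9 = ((20−6)/6)² = 5.444

Forward pass:
ES_Task 1 = 0; EF_Task 1 = 10
ES_Task 2 = 0; EF_Task 2 = 11
ES_Task 3 = 0; EF_Task 3 = 8
ES_Task 4 = 10; EF_Task 4 = 10+6 = 16
ES_Task 5 = 8; EF_Task 5 = 8+10 = 18
ES_Task 6 = 18; EF_Task 6 = 18+11 = 29
ES_Task 7 = max(EF_Task 1=10, EF_Task 6=29) = 29; EF_Task 7 = 29+10 = 39
ES_Task 8 = max(EF_Task 4=16, EF_Task 7=39) = 39; EF_Task 8 = 39+10 = 49
ES_Task 9 = max(EF_Task 2=11, EF_Task 4=16, EF_Task 8=49) = 49; EF_Task 9 = 49+9 = 58
Expected project duration μ = 58 days. Critical path: Task 3 → Task 5 → Task 6 → Task 7 → Task 8 → Task 9.

Variance along critical path = 4.000 + 1.778 + 7.111 + 4.000 + 0.444 + 5.444 = 22.778; σ = √22.778 = 4.773 days.
Z = (48 − 58) / 4.773 = -2.095
P(T ≤ 48) = Φ(-2.095) ≈ 0.018

0.018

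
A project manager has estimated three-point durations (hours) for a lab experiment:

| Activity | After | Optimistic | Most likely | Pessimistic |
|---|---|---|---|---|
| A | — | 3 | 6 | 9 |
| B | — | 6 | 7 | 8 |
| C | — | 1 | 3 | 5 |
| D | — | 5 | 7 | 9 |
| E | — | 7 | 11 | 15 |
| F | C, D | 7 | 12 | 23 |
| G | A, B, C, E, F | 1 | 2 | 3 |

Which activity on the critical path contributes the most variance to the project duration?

te_A = (3 + 4·6 + 9)/6 = 36/6 = 6; σ²_A = ((9−3)/6)² = 1.000
te_B = (6 + 4·7 + 8)/6 = 42/6 = 7; σ²_B = ((8−6)/6)² = 0.111
te_C = (1 + 4·3 + 5)/6 = 18/6 = 3; σ²_C = ((5−1)/6)² = 0.444
te_D = (5 + 4·7 + 9)/6 = 42/6 = 7; σ²_D = ((9−5)/6)² = 0.444
te_E = (7 + 4·11 + 15)/6 = 66/6 = 11; σ²_E = ((15−7)/6)² = 1.778
te_F = (7 + 4·12 + 23)/6 = 78/6 = 13; σ²_F = ((23−7)/6)² = 7.111
te_G = (1 + 4·2 + 3)/6 = 12/6 = 2; σ²_G = ((3−1)/6)² = 0.111

Forward pass:
ES_A = 0; EF_A = 6
ES_B = 0; EF_B = 7
ES_C = 0; EF_C = 3
ES_D = 0; EF_D = 7
ES_E = 0; EF_E = 11
ES_F = max(EF_C=3, EF_D=7) = 7; EF_F = 7+13 = 20
ES_G = max(EF_A=6, EF_B=7, EF_C=3, EF_E=11, EF_F=20) = 20; EF_G = 20+2 = 22
Expected project duration μ = 22 hours. Critical path: D → F → G.

Variances on critical path: σ²_D=0.444, σ²_F=7.111, σ²_G=0.111.
Largest is σ²_F = 7.111.

F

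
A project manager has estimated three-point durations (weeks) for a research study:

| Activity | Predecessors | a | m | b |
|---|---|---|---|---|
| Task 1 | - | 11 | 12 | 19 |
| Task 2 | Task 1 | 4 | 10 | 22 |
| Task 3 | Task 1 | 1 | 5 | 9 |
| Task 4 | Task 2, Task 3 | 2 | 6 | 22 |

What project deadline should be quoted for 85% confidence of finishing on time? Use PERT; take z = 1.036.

36.8 weeks

te_Task 1 = (11 + 4·12 + 19)/6 = 78/6 = 13; σ²_Task 1 = ((19−11)/6)² = 1.778
te_Task 2 = (4 + 4·10 + 22)/6 = 66/6 = 11; σ²_Task 2 = ((22−4)/6)² = 9.000
te_Task 3 = (1 + 4·5 + 9)/6 = 30/6 = 5; σ²_Task 3 = ((9−1)/6)² = 1.778
te_Task 4 = (2 + 4·6 + 22)/6 = 48/6 = 8; σ²_Task 4 = ((22−2)/6)² = 11.111

Forward pass:
ES_Task 1 = 0; EF_Task 1 = 13
ES_Task 2 = 13; EF_Task 2 = 13+11 = 24
ES_Task 3 = 13; EF_Task 3 = 13+5 = 18
ES_Task 4 = max(EF_Task 2=24, EF_Task 3=18) = 24; EF_Task 4 = 24+8 = 32
Expected project duration μ = 32 weeks. Critical path: Task 1 → Task 2 → Task 4.

Variance along critical path = 1.778 + 9.000 + 11.111 = 21.889; σ = 4.679 weeks.
D = μ + z·σ = 32 + 1.036·4.679 = 36.8 weeks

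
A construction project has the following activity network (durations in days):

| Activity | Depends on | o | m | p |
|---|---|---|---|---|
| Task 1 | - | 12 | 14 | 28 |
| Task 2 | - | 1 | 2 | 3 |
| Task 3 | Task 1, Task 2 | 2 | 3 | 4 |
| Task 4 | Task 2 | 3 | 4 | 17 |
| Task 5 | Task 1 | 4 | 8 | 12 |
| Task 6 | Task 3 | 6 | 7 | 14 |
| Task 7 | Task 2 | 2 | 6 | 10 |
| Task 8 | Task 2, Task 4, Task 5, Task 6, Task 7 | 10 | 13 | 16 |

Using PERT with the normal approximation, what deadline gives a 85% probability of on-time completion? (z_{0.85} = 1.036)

43.3 days

te_Task 1 = (12 + 4·14 + 28)/6 = 96/6 = 16; σ²_Task 1 = ((28−12)/6)² = 7.111
te_Task 2 = (1 + 4·2 + 3)/6 = 12/6 = 2; σ²_Task 2 = ((3−1)/6)² = 0.111
te_Task 3 = (2 + 4·3 + 4)/6 = 18/6 = 3; σ²_Task 3 = ((4−2)/6)² = 0.111
te_Task 4 = (3 + 4·4 + 17)/6 = 36/6 = 6; σ²_Task 4 = ((17−3)/6)² = 5.444
te_Task 5 = (4 + 4·8 + 12)/6 = 48/6 = 8; σ²_Task 5 = ((12−4)/6)² = 1.778
te_Task 6 = (6 + 4·7 + 14)/6 = 48/6 = 8; σ²_Task 6 = ((14−6)/6)² = 1.778
te_Task 7 = (2 + 4·6 + 10)/6 = 36/6 = 6; σ²_Task 7 = ((10−2)/6)² = 1.778
te_Task 8 = (10 + 4·13 + 16)/6 = 78/6 = 13; σ²_Task 8 = ((16−10)/6)² = 1.000

Forward pass:
ES_Task 1 = 0; EF_Task 1 = 16
ES_Task 2 = 0; EF_Task 2 = 2
ES_Task 3 = max(EF_Task 1=16, EF_Task 2=2) = 16; EF_Task 3 = 16+3 = 19
ES_Task 4 = 2; EF_Task 4 = 2+6 = 8
ES_Task 5 = 16; EF_Task 5 = 16+8 = 24
ES_Task 6 = 19; EF_Task 6 = 19+8 = 27
ES_Task 7 = 2; EF_Task 7 = 2+6 = 8
ES_Task 8 = max(EF_Task 2=2, EF_Task 4=8, EF_Task 5=24, EF_Task 6=27, EF_Task 7=8) = 27; EF_Task 8 = 27+13 = 40
Expected project duration μ = 40 days. Critical path: Task 1 → Task 3 → Task 6 → Task 8.

Variance along critical path = 7.111 + 0.111 + 1.778 + 1.000 = 10.000; σ = 3.162 days.
D = μ + z·σ = 40 + 1.036·3.162 = 43.3 days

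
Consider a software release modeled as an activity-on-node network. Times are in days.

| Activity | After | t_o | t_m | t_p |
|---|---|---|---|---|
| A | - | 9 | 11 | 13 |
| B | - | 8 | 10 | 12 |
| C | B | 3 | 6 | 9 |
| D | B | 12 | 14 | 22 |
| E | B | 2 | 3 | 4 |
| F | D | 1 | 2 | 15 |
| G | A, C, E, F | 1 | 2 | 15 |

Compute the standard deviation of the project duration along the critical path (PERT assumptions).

te_A = (9 + 4·11 + 13)/6 = 66/6 = 11; σ²_A = ((13−9)/6)² = 0.444
te_B = (8 + 4·10 + 12)/6 = 60/6 = 10; σ²_B = ((12−8)/6)² = 0.444
te_C = (3 + 4·6 + 9)/6 = 36/6 = 6; σ²_C = ((9−3)/6)² = 1.000
te_D = (12 + 4·14 + 22)/6 = 90/6 = 15; σ²_D = ((22−12)/6)² = 2.778
te_E = (2 + 4·3 + 4)/6 = 18/6 = 3; σ²_E = ((4−2)/6)² = 0.111
te_F = (1 + 4·2 + 15)/6 = 24/6 = 4; σ²_F = ((15−1)/6)² = 5.444
te_G = (1 + 4·2 + 15)/6 = 24/6 = 4; σ²_G = ((15−1)/6)² = 5.444

Forward pass:
ES_A = 0; EF_A = 11
ES_B = 0; EF_B = 10
ES_C = 10; EF_C = 10+6 = 16
ES_D = 10; EF_D = 10+15 = 25
ES_E = 10; EF_E = 10+3 = 13
ES_F = 25; EF_F = 25+4 = 29
ES_G = max(EF_A=11, EF_C=16, EF_E=13, EF_F=29) = 29; EF_G = 29+4 = 33
Expected project duration μ = 33 days. Critical path: B → D → F → G.

Variance along critical path = 0.444 + 2.778 + 5.444 + 5.444 = 14.111
σ = √14.111 = 3.756 days

3.76 days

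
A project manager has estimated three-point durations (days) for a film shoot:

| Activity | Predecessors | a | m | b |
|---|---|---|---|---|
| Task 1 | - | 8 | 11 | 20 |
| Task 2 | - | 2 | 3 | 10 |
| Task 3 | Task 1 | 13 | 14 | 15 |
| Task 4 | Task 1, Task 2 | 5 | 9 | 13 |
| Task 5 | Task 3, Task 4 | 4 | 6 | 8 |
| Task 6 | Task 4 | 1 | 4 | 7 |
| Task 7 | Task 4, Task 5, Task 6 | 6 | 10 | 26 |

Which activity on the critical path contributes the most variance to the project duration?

Task 7

te_Task 1 = (8 + 4·11 + 20)/6 = 72/6 = 12; σ²_Task 1 = ((20−8)/6)² = 4.000
te_Task 2 = (2 + 4·3 + 10)/6 = 24/6 = 4; σ²_Task 2 = ((10−2)/6)² = 1.778
te_Task 3 = (13 + 4·14 + 15)/6 = 84/6 = 14; σ²_Task 3 = ((15−13)/6)² = 0.111
te_Task 4 = (5 + 4·9 + 13)/6 = 54/6 = 9; σ²_Task 4 = ((13−5)/6)² = 1.778
te_Task 5 = (4 + 4·6 + 8)/6 = 36/6 = 6; σ²_Task 5 = ((8−4)/6)² = 0.444
te_Task 6 = (1 + 4·4 + 7)/6 = 24/6 = 4; σ²_Task 6 = ((7−1)/6)² = 1.000
te_Task 7 = (6 + 4·10 + 26)/6 = 72/6 = 12; σ²_Task 7 = ((26−6)/6)² = 11.111

Forward pass:
ES_Task 1 = 0; EF_Task 1 = 12
ES_Task 2 = 0; EF_Task 2 = 4
ES_Task 3 = 12; EF_Task 3 = 12+14 = 26
ES_Task 4 = max(EF_Task 1=12, EF_Task 2=4) = 12; EF_Task 4 = 12+9 = 21
ES_Task 5 = max(EF_Task 3=26, EF_Task 4=21) = 26; EF_Task 5 = 26+6 = 32
ES_Task 6 = 21; EF_Task 6 = 21+4 = 25
ES_Task 7 = max(EF_Task 4=21, EF_Task 5=32, EF_Task 6=25) = 32; EF_Task 7 = 32+12 = 44
Expected project duration μ = 44 days. Critical path: Task 1 → Task 3 → Task 5 → Task 7.

Variances on critical path: σ²_Task 1=4.000, σ²_Task 3=0.111, σ²_Task 5=0.444, σ²_Task 7=11.111.
Largest is σ²_Task 7 = 11.111.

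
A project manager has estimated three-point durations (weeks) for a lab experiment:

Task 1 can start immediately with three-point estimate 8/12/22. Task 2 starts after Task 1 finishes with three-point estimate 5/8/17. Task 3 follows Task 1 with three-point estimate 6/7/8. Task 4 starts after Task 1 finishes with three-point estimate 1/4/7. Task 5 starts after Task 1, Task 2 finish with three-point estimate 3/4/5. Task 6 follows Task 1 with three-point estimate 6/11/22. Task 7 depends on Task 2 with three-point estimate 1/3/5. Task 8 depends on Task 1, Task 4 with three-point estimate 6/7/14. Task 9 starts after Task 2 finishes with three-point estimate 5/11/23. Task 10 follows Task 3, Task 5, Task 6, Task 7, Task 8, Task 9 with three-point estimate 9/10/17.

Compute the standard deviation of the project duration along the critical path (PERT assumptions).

4.50 weeks

te_Task 1 = (8 + 4·12 + 22)/6 = 78/6 = 13; σ²_Task 1 = ((22−8)/6)² = 5.444
te_Task 2 = (5 + 4·8 + 17)/6 = 54/6 = 9; σ²_Task 2 = ((17−5)/6)² = 4.000
te_Task 3 = (6 + 4·7 + 8)/6 = 42/6 = 7; σ²_Task 3 = ((8−6)/6)² = 0.111
te_Task 4 = (1 + 4·4 + 7)/6 = 24/6 = 4; σ²_Task 4 = ((7−1)/6)² = 1.000
te_Task 5 = (3 + 4·4 + 5)/6 = 24/6 = 4; σ²_Task 5 = ((5−3)/6)² = 0.111
te_Task 6 = (6 + 4·11 + 22)/6 = 72/6 = 12; σ²_Task 6 = ((22−6)/6)² = 7.111
te_Task 7 = (1 + 4·3 + 5)/6 = 18/6 = 3; σ²_Task 7 = ((5−1)/6)² = 0.444
te_Task 8 = (6 + 4·7 + 14)/6 = 48/6 = 8; σ²_Task 8 = ((14−6)/6)² = 1.778
te_Task 9 = (5 + 4·11 + 23)/6 = 72/6 = 12; σ²_Task 9 = ((23−5)/6)² = 9.000
te_Task 10 = (9 + 4·10 + 17)/6 = 66/6 = 11; σ²_Task 10 = ((17−9)/6)² = 1.778

Forward pass:
ES_Task 1 = 0; EF_Task 1 = 13
ES_Task 2 = 13; EF_Task 2 = 13+9 = 22
ES_Task 3 = 13; EF_Task 3 = 13+7 = 20
ES_Task 4 = 13; EF_Task 4 = 13+4 = 17
ES_Task 5 = max(EF_Task 1=13, EF_Task 2=22) = 22; EF_Task 5 = 22+4 = 26
ES_Task 6 = 13; EF_Task 6 = 13+12 = 25
ES_Task 7 = 22; EF_Task 7 = 22+3 = 25
ES_Task 8 = max(EF_Task 1=13, EF_Task 4=17) = 17; EF_Task 8 = 17+8 = 25
ES_Task 9 = 22; EF_Task 9 = 22+12 = 34
ES_Task 10 = max(EF_Task 3=20, EF_Task 5=26, EF_Task 6=25, EF_Task 7=25, EF_Task 8=25, EF_Task 9=34) = 34; EF_Task 10 = 34+11 = 45
Expected project duration μ = 45 weeks. Critical path: Task 1 → Task 2 → Task 9 → Task 10.

Variance along critical path = 5.444 + 4.000 + 9.000 + 1.778 = 20.222
σ = √20.222 = 4.497 weeks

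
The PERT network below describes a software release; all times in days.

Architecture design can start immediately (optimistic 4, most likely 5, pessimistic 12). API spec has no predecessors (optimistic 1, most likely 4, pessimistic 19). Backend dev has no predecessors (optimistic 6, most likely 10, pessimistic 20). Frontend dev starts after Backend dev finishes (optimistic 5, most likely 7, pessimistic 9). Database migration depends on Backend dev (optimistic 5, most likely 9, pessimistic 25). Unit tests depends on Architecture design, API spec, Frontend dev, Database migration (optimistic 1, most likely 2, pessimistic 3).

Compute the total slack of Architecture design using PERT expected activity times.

te_Architecture design = (4 + 4·5 + 12)/6 = 36/6 = 6
te_API spec = (1 + 4·4 + 19)/6 = 36/6 = 6
te_Backend dev = (6 + 4·10 + 20)/6 = 66/6 = 11
te_Frontend dev = (5 + 4·7 + 9)/6 = 42/6 = 7
te_Database migration = (5 + 4·9 + 25)/6 = 66/6 = 11
te_Unit tests = (1 + 4·2 + 3)/6 = 12/6 = 2

Forward pass:
ES_Architecture design = 0; EF_Architecture design = 6
ES_API spec = 0; EF_API spec = 6
ES_Backend dev = 0; EF_Backend dev = 11
ES_Frontend dev = 11; EF_Frontend dev = 11+7 = 18
ES_Database migration = 11; EF_Database migration = 11+11 = 22
ES_Unit tests = max(EF_Architecture design=6, EF_API spec=6, EF_Frontend dev=18, EF_Database migration=22) = 22; EF_Unit tests = 22+2 = 24
Expected project duration μ = 24 days. Critical path: Backend dev → Database migration → Unit tests.

Backward pass:
LF_Unit tests = 24; LS_Unit tests = 24−2 = 22
LF_Database migration = LS_Unit tests = 22; LS_Database migration = 22−11 = 11
LF_Frontend dev = LS_Unit tests = 22; LS_Frontend dev = 22−7 = 15
LF_Backend dev = min(LS_Frontend dev=15, LS_Database migration=11) = 11; LS_Backend dev = 11−11 = 0
LF_API spec = LS_Unit tests = 22; LS_API spec = 22−6 = 16
LF_Architecture design = LS_Unit tests = 22; LS_Architecture design = 22−6 = 16
Slack_Architecture design = LS_Architecture design − ES_Architecture design = 16 − 0 = 16

16 days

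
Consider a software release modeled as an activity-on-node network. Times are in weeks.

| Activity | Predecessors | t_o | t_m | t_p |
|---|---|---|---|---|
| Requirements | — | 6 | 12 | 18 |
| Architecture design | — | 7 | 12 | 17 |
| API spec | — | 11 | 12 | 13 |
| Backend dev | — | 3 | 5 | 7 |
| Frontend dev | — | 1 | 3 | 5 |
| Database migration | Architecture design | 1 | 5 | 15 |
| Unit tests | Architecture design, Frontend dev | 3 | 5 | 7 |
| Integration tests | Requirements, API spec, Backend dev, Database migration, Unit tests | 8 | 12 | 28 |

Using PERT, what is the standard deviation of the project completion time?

te_Requirements = (6 + 4·12 + 18)/6 = 72/6 = 12; σ²_Requirements = ((18−6)/6)² = 4.000
te_Architecture design = (7 + 4·12 + 17)/6 = 72/6 = 12; σ²_Architecture design = ((17−7)/6)² = 2.778
te_API spec = (11 + 4·12 + 13)/6 = 72/6 = 12; σ²_API spec = ((13−11)/6)² = 0.111
te_Backend dev = (3 + 4·5 + 7)/6 = 30/6 = 5; σ²_Backend dev = ((7−3)/6)² = 0.444
te_Frontend dev = (1 + 4·3 + 5)/6 = 18/6 = 3; σ²_Frontend dev = ((5−1)/6)² = 0.444
te_Database migration = (1 + 4·5 + 15)/6 = 36/6 = 6; σ²_Database migration = ((15−1)/6)² = 5.444
te_Unit tests = (3 + 4·5 + 7)/6 = 30/6 = 5; σ²_Unit tests = ((7−3)/6)² = 0.444
te_Integration tests = (8 + 4·12 + 28)/6 = 84/6 = 14; σ²_Integration tests = ((28−8)/6)² = 11.111

Forward pass:
ES_Requirements = 0; EF_Requirements = 12
ES_Architecture design = 0; EF_Architecture design = 12
ES_API spec = 0; EF_API spec = 12
ES_Backend dev = 0; EF_Backend dev = 5
ES_Frontend dev = 0; EF_Frontend dev = 3
ES_Database migration = 12; EF_Database migration = 12+6 = 18
ES_Unit tests = max(EF_Architecture design=12, EF_Frontend dev=3) = 12; EF_Unit tests = 12+5 = 17
ES_Integration tests = max(EF_Requirements=12, EF_API spec=12, EF_Backend dev=5, EF_Database migration=18, EF_Unit tests=17) = 18; EF_Integration tests = 18+14 = 32
Expected project duration μ = 32 weeks. Critical path: Architecture design → Database migration → Integration tests.

Variance along critical path = 2.778 + 5.444 + 11.111 = 19.333
σ = √19.333 = 4.397 weeks

4.40 weeks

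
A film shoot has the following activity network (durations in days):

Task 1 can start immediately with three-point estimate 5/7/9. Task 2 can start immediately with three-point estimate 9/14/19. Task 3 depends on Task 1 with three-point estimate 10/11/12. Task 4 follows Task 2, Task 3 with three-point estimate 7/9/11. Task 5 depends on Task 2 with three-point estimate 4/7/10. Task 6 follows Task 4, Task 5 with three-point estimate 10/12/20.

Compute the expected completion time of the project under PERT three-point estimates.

40 days

te_Task 1 = (5 + 4·7 + 9)/6 = 42/6 = 7
te_Task 2 = (9 + 4·14 + 19)/6 = 84/6 = 14
te_Task 3 = (10 + 4·11 + 12)/6 = 66/6 = 11
te_Task 4 = (7 + 4·9 + 11)/6 = 54/6 = 9
te_Task 5 = (4 + 4·7 + 10)/6 = 42/6 = 7
te_Task 6 = (10 + 4·12 + 20)/6 = 78/6 = 13

Forward pass:
ES_Task 1 = 0; EF_Task 1 = 7
ES_Task 2 = 0; EF_Task 2 = 14
ES_Task 3 = 7; EF_Task 3 = 7+11 = 18
ES_Task 4 = max(EF_Task 2=14, EF_Task 3=18) = 18; EF_Task 4 = 18+9 = 27
ES_Task 5 = 14; EF_Task 5 = 14+7 = 21
ES_Task 6 = max(EF_Task 4=27, EF_Task 5=21) = 27; EF_Task 6 = 27+13 = 40
Expected project duration μ = 40 days. Critical path: Task 1 → Task 3 → Task 4 → Task 6.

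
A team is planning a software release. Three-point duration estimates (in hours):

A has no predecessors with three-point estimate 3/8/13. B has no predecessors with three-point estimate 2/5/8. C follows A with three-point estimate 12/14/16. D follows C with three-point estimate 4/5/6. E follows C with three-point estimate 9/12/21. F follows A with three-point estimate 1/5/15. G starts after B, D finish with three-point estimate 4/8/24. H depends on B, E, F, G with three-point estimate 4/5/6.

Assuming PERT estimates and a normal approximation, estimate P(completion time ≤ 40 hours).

te_A = (3 + 4·8 + 13)/6 = 48/6 = 8; σ²_A = ((13−3)/6)² = 2.778
te_B = (2 + 4·5 + 8)/6 = 30/6 = 5; σ²_B = ((8−2)/6)² = 1.000
te_C = (12 + 4·14 + 16)/6 = 84/6 = 14; σ²_C = ((16−12)/6)² = 0.444
te_D = (4 + 4·5 + 6)/6 = 30/6 = 5; σ²_D = ((6−4)/6)² = 0.111
te_E = (9 + 4·12 + 21)/6 = 78/6 = 13; σ²_E = ((21−9)/6)² = 4.000
te_F = (1 + 4·5 + 15)/6 = 36/6 = 6; σ²_F = ((15−1)/6)² = 5.444
te_G = (4 + 4·8 + 24)/6 = 60/6 = 10; σ²_G = ((24−4)/6)² = 11.111
te_H = (4 + 4·5 + 6)/6 = 30/6 = 5; σ²_H = ((6−4)/6)² = 0.111

Forward pass:
ES_A = 0; EF_A = 8
ES_B = 0; EF_B = 5
ES_C = 8; EF_C = 8+14 = 22
ES_D = 22; EF_D = 22+5 = 27
ES_E = 22; EF_E = 22+13 = 35
ES_F = 8; EF_F = 8+6 = 14
ES_G = max(EF_B=5, EF_D=27) = 27; EF_G = 27+10 = 37
ES_H = max(EF_B=5, EF_E=35, EF_F=14, EF_G=37) = 37; EF_H = 37+5 = 42
Expected project duration μ = 42 hours. Critical path: A → C → D → G → H.

Variance along critical path = 2.778 + 0.444 + 0.111 + 11.111 + 0.111 = 14.556; σ = √14.556 = 3.815 hours.
Z = (40 − 42) / 3.815 = -0.524
P(T ≤ 40) = Φ(-0.524) ≈ 0.300

0.300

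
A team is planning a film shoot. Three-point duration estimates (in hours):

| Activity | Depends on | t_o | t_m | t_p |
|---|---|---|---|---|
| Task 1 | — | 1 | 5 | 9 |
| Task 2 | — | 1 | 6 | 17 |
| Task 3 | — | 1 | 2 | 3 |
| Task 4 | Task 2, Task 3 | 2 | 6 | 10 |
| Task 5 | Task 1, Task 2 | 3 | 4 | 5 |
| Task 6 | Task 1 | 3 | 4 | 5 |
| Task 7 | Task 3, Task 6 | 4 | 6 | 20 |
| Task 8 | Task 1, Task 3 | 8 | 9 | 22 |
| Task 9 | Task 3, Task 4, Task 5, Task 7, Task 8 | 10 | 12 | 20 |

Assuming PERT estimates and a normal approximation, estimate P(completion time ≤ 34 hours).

0.878

te_Task 1 = (1 + 4·5 + 9)/6 = 30/6 = 5; σ²_Task 1 = ((9−1)/6)² = 1.778
te_Task 2 = (1 + 4·6 + 17)/6 = 42/6 = 7; σ²_Task 2 = ((17−1)/6)² = 7.111
te_Task 3 = (1 + 4·2 + 3)/6 = 12/6 = 2; σ²_Task 3 = ((3−1)/6)² = 0.111
te_Task 4 = (2 + 4·6 + 10)/6 = 36/6 = 6; σ²_Task 4 = ((10−2)/6)² = 1.778
te_Task 5 = (3 + 4·4 + 5)/6 = 24/6 = 4; σ²_Task 5 = ((5−3)/6)² = 0.111
te_Task 6 = (3 + 4·4 + 5)/6 = 24/6 = 4; σ²_Task 6 = ((5−3)/6)² = 0.111
te_Task 7 = (4 + 4·6 + 20)/6 = 48/6 = 8; σ²_Task 7 = ((20−4)/6)² = 7.111
te_Task 8 = (8 + 4·9 + 22)/6 = 66/6 = 11; σ²_Task 8 = ((22−8)/6)² = 5.444
te_Task 9 = (10 + 4·12 + 20)/6 = 78/6 = 13; σ²_Task 9 = ((20−10)/6)² = 2.778

Forward pass:
ES_Task 1 = 0; EF_Task 1 = 5
ES_Task 2 = 0; EF_Task 2 = 7
ES_Task 3 = 0; EF_Task 3 = 2
ES_Task 4 = max(EF_Task 2=7, EF_Task 3=2) = 7; EF_Task 4 = 7+6 = 13
ES_Task 5 = max(EF_Task 1=5, EF_Task 2=7) = 7; EF_Task 5 = 7+4 = 11
ES_Task 6 = 5; EF_Task 6 = 5+4 = 9
ES_Task 7 = max(EF_Task 3=2, EF_Task 6=9) = 9; EF_Task 7 = 9+8 = 17
ES_Task 8 = max(EF_Task 1=5, EF_Task 3=2) = 5; EF_Task 8 = 5+11 = 16
ES_Task 9 = max(EF_Task 3=2, EF_Task 4=13, EF_Task 5=11, EF_Task 7=17, EF_Task 8=16) = 17; EF_Task 9 = 17+13 = 30
Expected project duration μ = 30 hours. Critical path: Task 1 → Task 6 → Task 7 → Task 9.

Variance along critical path = 1.778 + 0.111 + 7.111 + 2.778 = 11.778; σ = √11.778 = 3.432 hours.
Z = (34 − 30) / 3.432 = 1.166
P(T ≤ 34) = Φ(1.166) ≈ 0.878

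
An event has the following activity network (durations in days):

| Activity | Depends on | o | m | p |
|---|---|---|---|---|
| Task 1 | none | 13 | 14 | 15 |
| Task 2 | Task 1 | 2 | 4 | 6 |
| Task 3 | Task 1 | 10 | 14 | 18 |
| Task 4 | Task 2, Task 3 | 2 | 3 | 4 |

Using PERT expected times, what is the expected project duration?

31 days

te_Task 1 = (13 + 4·14 + 15)/6 = 84/6 = 14
te_Task 2 = (2 + 4·4 + 6)/6 = 24/6 = 4
te_Task 3 = (10 + 4·14 + 18)/6 = 84/6 = 14
te_Task 4 = (2 + 4·3 + 4)/6 = 18/6 = 3

Forward pass:
ES_Task 1 = 0; EF_Task 1 = 14
ES_Task 2 = 14; EF_Task 2 = 14+4 = 18
ES_Task 3 = 14; EF_Task 3 = 14+14 = 28
ES_Task 4 = max(EF_Task 2=18, EF_Task 3=28) = 28; EF_Task 4 = 28+3 = 31
Expected project duration μ = 31 days. Critical path: Task 1 → Task 3 → Task 4.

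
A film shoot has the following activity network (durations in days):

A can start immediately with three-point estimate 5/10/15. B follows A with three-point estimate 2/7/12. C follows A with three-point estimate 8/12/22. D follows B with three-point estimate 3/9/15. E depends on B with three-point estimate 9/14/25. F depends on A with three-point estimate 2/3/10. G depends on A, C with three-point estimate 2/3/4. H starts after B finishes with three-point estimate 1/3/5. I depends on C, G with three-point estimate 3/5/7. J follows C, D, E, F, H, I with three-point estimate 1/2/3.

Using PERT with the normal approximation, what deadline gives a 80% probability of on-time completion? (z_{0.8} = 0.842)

te_A = (5 + 4·10 + 15)/6 = 60/6 = 10; σ²_A = ((15−5)/6)² = 2.778
te_B = (2 + 4·7 + 12)/6 = 42/6 = 7; σ²_B = ((12−2)/6)² = 2.778
te_C = (8 + 4·12 + 22)/6 = 78/6 = 13; σ²_C = ((22−8)/6)² = 5.444
te_D = (3 + 4·9 + 15)/6 = 54/6 = 9; σ²_D = ((15−3)/6)² = 4.000
te_E = (9 + 4·14 + 25)/6 = 90/6 = 15; σ²_E = ((25−9)/6)² = 7.111
te_F = (2 + 4·3 + 10)/6 = 24/6 = 4; σ²_F = ((10−2)/6)² = 1.778
te_G = (2 + 4·3 + 4)/6 = 18/6 = 3; σ²_G = ((4−2)/6)² = 0.111
te_H = (1 + 4·3 + 5)/6 = 18/6 = 3; σ²_H = ((5−1)/6)² = 0.444
te_I = (3 + 4·5 + 7)/6 = 30/6 = 5; σ²_I = ((7−3)/6)² = 0.444
te_J = (1 + 4·2 + 3)/6 = 12/6 = 2; σ²_J = ((3−1)/6)² = 0.111

Forward pass:
ES_A = 0; EF_A = 10
ES_B = 10; EF_B = 10+7 = 17
ES_C = 10; EF_C = 10+13 = 23
ES_D = 17; EF_D = 17+9 = 26
ES_E = 17; EF_E = 17+15 = 32
ES_F = 10; EF_F = 10+4 = 14
ES_G = max(EF_A=10, EF_C=23) = 23; EF_G = 23+3 = 26
ES_H = 17; EF_H = 17+3 = 20
ES_I = max(EF_C=23, EF_G=26) = 26; EF_I = 26+5 = 31
ES_J = max(EF_C=23, EF_D=26, EF_E=32, EF_F=14, EF_H=20, EF_I=31) = 32; EF_J = 32+2 = 34
Expected project duration μ = 34 days. Critical path: A → B → E → J.

Variance along critical path = 2.778 + 2.778 + 7.111 + 0.111 = 12.778; σ = 3.575 days.
D = μ + z·σ = 34 + 0.842·3.575 = 37.0 days

37.0 days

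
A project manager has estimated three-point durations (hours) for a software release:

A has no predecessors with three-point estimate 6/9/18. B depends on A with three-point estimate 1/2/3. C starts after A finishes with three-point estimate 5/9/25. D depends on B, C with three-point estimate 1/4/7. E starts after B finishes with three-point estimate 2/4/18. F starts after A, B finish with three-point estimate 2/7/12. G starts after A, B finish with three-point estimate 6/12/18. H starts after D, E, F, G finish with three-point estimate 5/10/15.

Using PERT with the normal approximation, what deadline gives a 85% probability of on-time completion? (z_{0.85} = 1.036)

te_A = (6 + 4·9 + 18)/6 = 60/6 = 10; σ²_A = ((18−6)/6)² = 4.000
te_B = (1 + 4·2 + 3)/6 = 12/6 = 2; σ²_B = ((3−1)/6)² = 0.111
te_C = (5 + 4·9 + 25)/6 = 66/6 = 11; σ²_C = ((25−5)/6)² = 11.111
te_D = (1 + 4·4 + 7)/6 = 24/6 = 4; σ²_D = ((7−1)/6)² = 1.000
te_E = (2 + 4·4 + 18)/6 = 36/6 = 6; σ²_E = ((18−2)/6)² = 7.111
te_F = (2 + 4·7 + 12)/6 = 42/6 = 7; σ²_F = ((12−2)/6)² = 2.778
te_G = (6 + 4·12 + 18)/6 = 72/6 = 12; σ²_G = ((18−6)/6)² = 4.000
te_H = (5 + 4·10 + 15)/6 = 60/6 = 10; σ²_H = ((15−5)/6)² = 2.778

Forward pass:
ES_A = 0; EF_A = 10
ES_B = 10; EF_B = 10+2 = 12
ES_C = 10; EF_C = 10+11 = 21
ES_D = max(EF_B=12, EF_C=21) = 21; EF_D = 21+4 = 25
ES_E = 12; EF_E = 12+6 = 18
ES_F = max(EF_A=10, EF_B=12) = 12; EF_F = 12+7 = 19
ES_G = max(EF_A=10, EF_B=12) = 12; EF_G = 12+12 = 24
ES_H = max(EF_D=25, EF_E=18, EF_F=19, EF_G=24) = 25; EF_H = 25+10 = 35
Expected project duration μ = 35 hours. Critical path: A → C → D → H.

Variance along critical path = 4.000 + 11.111 + 1.000 + 2.778 = 18.889; σ = 4.346 hours.
D = μ + z·σ = 35 + 1.036·4.346 = 39.5 hours

39.5 hours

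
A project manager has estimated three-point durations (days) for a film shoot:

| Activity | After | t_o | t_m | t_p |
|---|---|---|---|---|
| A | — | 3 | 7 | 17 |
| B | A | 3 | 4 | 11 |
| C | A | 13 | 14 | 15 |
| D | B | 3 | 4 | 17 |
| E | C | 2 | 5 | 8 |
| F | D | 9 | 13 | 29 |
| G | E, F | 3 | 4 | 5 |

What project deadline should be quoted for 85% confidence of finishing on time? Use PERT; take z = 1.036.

te_A = (3 + 4·7 + 17)/6 = 48/6 = 8; σ²_A = ((17−3)/6)² = 5.444
te_B = (3 + 4·4 + 11)/6 = 30/6 = 5; σ²_B = ((11−3)/6)² = 1.778
te_C = (13 + 4·14 + 15)/6 = 84/6 = 14; σ²_C = ((15−13)/6)² = 0.111
te_D = (3 + 4·4 + 17)/6 = 36/6 = 6; σ²_D = ((17−3)/6)² = 5.444
te_E = (2 + 4·5 + 8)/6 = 30/6 = 5; σ²_E = ((8−2)/6)² = 1.000
te_F = (9 + 4·13 + 29)/6 = 90/6 = 15; σ²_F = ((29−9)/6)² = 11.111
te_G = (3 + 4·4 + 5)/6 = 24/6 = 4; σ²_G = ((5−3)/6)² = 0.111

Forward pass:
ES_A = 0; EF_A = 8
ES_B = 8; EF_B = 8+5 = 13
ES_C = 8; EF_C = 8+14 = 22
ES_D = 13; EF_D = 13+6 = 19
ES_E = 22; EF_E = 22+5 = 27
ES_F = 19; EF_F = 19+15 = 34
ES_G = max(EF_E=27, EF_F=34) = 34; EF_G = 34+4 = 38
Expected project duration μ = 38 days. Critical path: A → B → D → F → G.

Variance along critical path = 5.444 + 1.778 + 5.444 + 11.111 + 0.111 = 23.889; σ = 4.888 days.
D = μ + z·σ = 38 + 1.036·4.888 = 43.1 days

43.1 days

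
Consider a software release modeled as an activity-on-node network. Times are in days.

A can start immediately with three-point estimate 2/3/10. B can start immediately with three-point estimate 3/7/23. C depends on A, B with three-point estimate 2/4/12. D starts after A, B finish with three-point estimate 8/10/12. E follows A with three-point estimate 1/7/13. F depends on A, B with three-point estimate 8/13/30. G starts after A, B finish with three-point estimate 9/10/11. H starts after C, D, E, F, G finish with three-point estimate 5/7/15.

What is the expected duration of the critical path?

te_A = (2 + 4·3 + 10)/6 = 24/6 = 4
te_B = (3 + 4·7 + 23)/6 = 54/6 = 9
te_C = (2 + 4·4 + 12)/6 = 30/6 = 5
te_D = (8 + 4·10 + 12)/6 = 60/6 = 10
te_E = (1 + 4·7 + 13)/6 = 42/6 = 7
te_F = (8 + 4·13 + 30)/6 = 90/6 = 15
te_G = (9 + 4·10 + 11)/6 = 60/6 = 10
te_H = (5 + 4·7 + 15)/6 = 48/6 = 8

Forward pass:
ES_A = 0; EF_A = 4
ES_B = 0; EF_B = 9
ES_C = max(EF_A=4, EF_B=9) = 9; EF_C = 9+5 = 14
ES_D = max(EF_A=4, EF_B=9) = 9; EF_D = 9+10 = 19
ES_E = 4; EF_E = 4+7 = 11
ES_F = max(EF_A=4, EF_B=9) = 9; EF_F = 9+15 = 24
ES_G = max(EF_A=4, EF_B=9) = 9; EF_G = 9+10 = 19
ES_H = max(EF_C=14, EF_D=19, EF_E=11, EF_F=24, EF_G=19) = 24; EF_H = 24+8 = 32
Expected project duration μ = 32 days. Critical path: B → F → H.

32 days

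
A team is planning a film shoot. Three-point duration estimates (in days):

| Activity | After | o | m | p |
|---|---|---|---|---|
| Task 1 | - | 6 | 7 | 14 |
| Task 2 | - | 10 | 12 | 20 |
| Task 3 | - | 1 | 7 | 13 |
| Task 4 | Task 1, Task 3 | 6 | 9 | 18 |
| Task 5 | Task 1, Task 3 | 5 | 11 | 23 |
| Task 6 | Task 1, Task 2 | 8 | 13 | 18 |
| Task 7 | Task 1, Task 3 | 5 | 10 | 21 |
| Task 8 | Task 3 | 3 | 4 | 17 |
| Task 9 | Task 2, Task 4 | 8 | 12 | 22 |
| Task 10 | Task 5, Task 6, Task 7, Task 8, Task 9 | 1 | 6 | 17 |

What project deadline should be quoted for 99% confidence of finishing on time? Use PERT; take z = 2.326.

48.0 days

te_Task 1 = (6 + 4·7 + 14)/6 = 48/6 = 8; σ²_Task 1 = ((14−6)/6)² = 1.778
te_Task 2 = (10 + 4·12 + 20)/6 = 78/6 = 13; σ²_Task 2 = ((20−10)/6)² = 2.778
te_Task 3 = (1 + 4·7 + 13)/6 = 42/6 = 7; σ²_Task 3 = ((13−1)/6)² = 4.000
te_Task 4 = (6 + 4·9 + 18)/6 = 60/6 = 10; σ²_Task 4 = ((18−6)/6)² = 4.000
te_Task 5 = (5 + 4·11 + 23)/6 = 72/6 = 12; σ²_Task 5 = ((23−5)/6)² = 9.000
te_Task 6 = (8 + 4·13 + 18)/6 = 78/6 = 13; σ²_Task 6 = ((18−8)/6)² = 2.778
te_Task 7 = (5 + 4·10 + 21)/6 = 66/6 = 11; σ²_Task 7 = ((21−5)/6)² = 7.111
te_Task 8 = (3 + 4·4 + 17)/6 = 36/6 = 6; σ²_Task 8 = ((17−3)/6)² = 5.444
te_Task 9 = (8 + 4·12 + 22)/6 = 78/6 = 13; σ²_Task 9 = ((22−8)/6)² = 5.444
te_Task 10 = (1 + 4·6 + 17)/6 = 42/6 = 7; σ²_Task 10 = ((17−1)/6)² = 7.111

Forward pass:
ES_Task 1 = 0; EF_Task 1 = 8
ES_Task 2 = 0; EF_Task 2 = 13
ES_Task 3 = 0; EF_Task 3 = 7
ES_Task 4 = max(EF_Task 1=8, EF_Task 3=7) = 8; EF_Task 4 = 8+10 = 18
ES_Task 5 = max(EF_Task 1=8, EF_Task 3=7) = 8; EF_Task 5 = 8+12 = 20
ES_Task 6 = max(EF_Task 1=8, EF_Task 2=13) = 13; EF_Task 6 = 13+13 = 26
ES_Task 7 = max(EF_Task 1=8, EF_Task 3=7) = 8; EF_Task 7 = 8+11 = 19
ES_Task 8 = 7; EF_Task 8 = 7+6 = 13
ES_Task 9 = max(EF_Task 2=13, EF_Task 4=18) = 18; EF_Task 9 = 18+13 = 31
ES_Task 10 = max(EF_Task 5=20, EF_Task 6=26, EF_Task 7=19, EF_Task 8=13, EF_Task 9=31) = 31; EF_Task 10 = 31+7 = 38
Expected project duration μ = 38 days. Critical path: Task 1 → Task 4 → Task 9 → Task 10.

Variance along critical path = 1.778 + 4.000 + 5.444 + 7.111 = 18.333; σ = 4.282 days.
D = μ + z·σ = 38 + 2.326·4.282 = 48.0 days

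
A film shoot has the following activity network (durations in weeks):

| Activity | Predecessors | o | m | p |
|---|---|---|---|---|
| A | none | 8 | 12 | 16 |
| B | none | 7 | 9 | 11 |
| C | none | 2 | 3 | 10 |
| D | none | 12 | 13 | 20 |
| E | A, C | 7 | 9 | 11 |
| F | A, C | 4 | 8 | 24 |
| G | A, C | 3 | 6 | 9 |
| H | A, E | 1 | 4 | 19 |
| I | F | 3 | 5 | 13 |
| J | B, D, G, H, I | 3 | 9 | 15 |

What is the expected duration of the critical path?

te_A = (8 + 4·12 + 16)/6 = 72/6 = 12
te_B = (7 + 4·9 + 11)/6 = 54/6 = 9
te_C = (2 + 4·3 + 10)/6 = 24/6 = 4
te_D = (12 + 4·13 + 20)/6 = 84/6 = 14
te_E = (7 + 4·9 + 11)/6 = 54/6 = 9
te_F = (4 + 4·8 + 24)/6 = 60/6 = 10
te_G = (3 + 4·6 + 9)/6 = 36/6 = 6
te_H = (1 + 4·4 + 19)/6 = 36/6 = 6
te_I = (3 + 4·5 + 13)/6 = 36/6 = 6
te_J = (3 + 4·9 + 15)/6 = 54/6 = 9

Forward pass:
ES_A = 0; EF_A = 12
ES_B = 0; EF_B = 9
ES_C = 0; EF_C = 4
ES_D = 0; EF_D = 14
ES_E = max(EF_A=12, EF_C=4) = 12; EF_E = 12+9 = 21
ES_F = max(EF_A=12, EF_C=4) = 12; EF_F = 12+10 = 22
ES_G = max(EF_A=12, EF_C=4) = 12; EF_G = 12+6 = 18
ES_H = max(EF_A=12, EF_E=21) = 21; EF_H = 21+6 = 27
ES_I = 22; EF_I = 22+6 = 28
ES_J = max(EF_B=9, EF_D=14, EF_G=18, EF_H=27, EF_I=28) = 28; EF_J = 28+9 = 37
Expected project duration μ = 37 weeks. Critical path: A → F → I → J.

37 weeks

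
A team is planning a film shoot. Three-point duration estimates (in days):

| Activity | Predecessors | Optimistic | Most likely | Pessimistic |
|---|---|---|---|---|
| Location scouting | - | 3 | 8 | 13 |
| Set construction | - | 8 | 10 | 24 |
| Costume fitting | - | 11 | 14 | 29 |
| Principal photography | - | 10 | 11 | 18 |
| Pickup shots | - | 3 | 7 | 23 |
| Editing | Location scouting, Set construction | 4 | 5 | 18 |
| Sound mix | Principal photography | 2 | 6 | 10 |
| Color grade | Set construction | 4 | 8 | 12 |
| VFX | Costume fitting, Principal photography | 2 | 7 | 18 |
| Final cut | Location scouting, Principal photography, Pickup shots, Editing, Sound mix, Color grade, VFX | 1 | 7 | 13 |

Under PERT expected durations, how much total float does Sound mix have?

6 days

te_Location scouting = (3 + 4·8 + 13)/6 = 48/6 = 8
te_Set construction = (8 + 4·10 + 24)/6 = 72/6 = 12
te_Costume fitting = (11 + 4·14 + 29)/6 = 96/6 = 16
te_Principal photography = (10 + 4·11 + 18)/6 = 72/6 = 12
te_Pickup shots = (3 + 4·7 + 23)/6 = 54/6 = 9
te_Editing = (4 + 4·5 + 18)/6 = 42/6 = 7
te_Sound mix = (2 + 4·6 + 10)/6 = 36/6 = 6
te_Color grade = (4 + 4·8 + 12)/6 = 48/6 = 8
te_VFX = (2 + 4·7 + 18)/6 = 48/6 = 8
te_Final cut = (1 + 4·7 + 13)/6 = 42/6 = 7

Forward pass:
ES_Location scouting = 0; EF_Location scouting = 8
ES_Set construction = 0; EF_Set construction = 12
ES_Costume fitting = 0; EF_Costume fitting = 16
ES_Principal photography = 0; EF_Principal photography = 12
ES_Pickup shots = 0; EF_Pickup shots = 9
ES_Editing = max(EF_Location scouting=8, EF_Set construction=12) = 12; EF_Editing = 12+7 = 19
ES_Sound mix = 12; EF_Sound mix = 12+6 = 18
ES_Color grade = 12; EF_Color grade = 12+8 = 20
ES_VFX = max(EF_Costume fitting=16, EF_Principal photography=12) = 16; EF_VFX = 16+8 = 24
ES_Final cut = max(EF_Location scouting=8, EF_Principal photography=12, EF_Pickup shots=9, EF_Editing=19, EF_Sound mix=18, EF_Color grade=20, EF_VFX=24) = 24; EF_Final cut = 24+7 = 31
Expected project duration μ = 31 days. Critical path: Costume fitting → VFX → Final cut.

Backward pass:
LF_Final cut = 31; LS_Final cut = 31−7 = 24
LF_VFX = LS_Final cut = 24; LS_VFX = 24−8 = 16
LF_Color grade = LS_Final cut = 24; LS_Color grade = 24−8 = 16
LF_Sound mix = LS_Final cut = 24; LS_Sound mix = 24−6 = 18
LF_Editing = LS_Final cut = 24; LS_Editing = 24−7 = 17
LF_Pickup shots = LS_Final cut = 24; LS_Pickup shots = 24−9 = 15
LF_Principal photography = min(LS_Sound mix=18, LS_VFX=16, LS_Final cut=24) = 16; LS_Principal photography = 16−12 = 4
LF_Costume fitting = LS_VFX = 16; LS_Costume fitting = 16−16 = 0
LF_Set construction = min(LS_Editing=17, LS_Color grade=16) = 16; LS_Set construction = 16−12 = 4
LF_Location scouting = min(LS_Editing=17, LS_Final cut=24) = 17; LS_Location scouting = 17−8 = 9
Slack_Sound mix = LS_Sound mix − ES_Sound mix = 18 − 12 = 6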